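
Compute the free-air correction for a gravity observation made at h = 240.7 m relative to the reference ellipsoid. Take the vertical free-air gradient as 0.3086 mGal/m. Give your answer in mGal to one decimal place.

Free-air correction = 0.3086 × 240.7 = 74.3 mGal

74.3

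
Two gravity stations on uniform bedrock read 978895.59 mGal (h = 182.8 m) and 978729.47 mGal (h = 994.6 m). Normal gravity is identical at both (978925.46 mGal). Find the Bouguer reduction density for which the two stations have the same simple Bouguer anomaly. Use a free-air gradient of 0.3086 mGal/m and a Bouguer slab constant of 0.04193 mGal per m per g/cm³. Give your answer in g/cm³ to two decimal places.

Δg_obs = 978729.47 − 978895.59 = -166.12 mGal over Δh = 994.6 − 182.8 = 811.8 m
Equal Bouguer anomalies ⇒ Δg_obs + (0.3086 − 0.04193ρ)·Δh = 0
0.3086 − 0.04193ρ = −Δg_obs/Δh = 0.20463
ρ = (0.3086 − 0.20463) / 0.04193 = 2.48 g/cm³

2.48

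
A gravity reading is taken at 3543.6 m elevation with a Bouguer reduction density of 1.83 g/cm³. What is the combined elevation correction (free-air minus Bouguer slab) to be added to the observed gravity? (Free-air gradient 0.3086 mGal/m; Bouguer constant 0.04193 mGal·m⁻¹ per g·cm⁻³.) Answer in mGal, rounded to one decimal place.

Combined gradient = 0.3086 − 0.04193 × 1.83 = 0.2318681 mGal/m
Combined elevation correction = 0.2318681 × 3543.6 = 821.6 mGal

821.6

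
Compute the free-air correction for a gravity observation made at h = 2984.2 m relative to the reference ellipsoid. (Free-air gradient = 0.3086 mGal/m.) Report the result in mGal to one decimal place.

Free-air correction = 0.3086 × 2984.2 = 920.9 mGal

920.9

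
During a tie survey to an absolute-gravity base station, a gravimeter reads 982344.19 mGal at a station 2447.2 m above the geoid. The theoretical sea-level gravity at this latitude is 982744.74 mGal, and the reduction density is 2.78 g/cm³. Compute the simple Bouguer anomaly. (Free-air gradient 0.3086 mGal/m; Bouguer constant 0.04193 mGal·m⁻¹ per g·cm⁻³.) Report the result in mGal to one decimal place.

Free-air correction = 0.3086 × 2447.2 = 755.21 mGal
Free-air anomaly = 982344.19 − 982744.74 + (755.21) = 354.66 mGal
Bouguer slab correction = 0.04193 × 2.78 × 2447.2 = 285.26 mGal
Simple Bouguer anomaly = 354.66 − (285.26) = 69.40 mGal

69.4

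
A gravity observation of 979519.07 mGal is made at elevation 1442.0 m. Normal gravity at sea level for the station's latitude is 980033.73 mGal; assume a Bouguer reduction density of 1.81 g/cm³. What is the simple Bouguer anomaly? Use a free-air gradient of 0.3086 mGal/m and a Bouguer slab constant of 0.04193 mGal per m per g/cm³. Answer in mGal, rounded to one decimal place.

Free-air correction = 0.3086 × 1442.0 = 445.00 mGal
Free-air anomaly = 979519.07 − 980033.73 + (445.00) = -69.66 mGal
Bouguer slab correction = 0.04193 × 1.81 × 1442.0 = 109.44 mGal
Simple Bouguer anomaly = -69.66 − (109.44) = -179.10 mGal

-179.1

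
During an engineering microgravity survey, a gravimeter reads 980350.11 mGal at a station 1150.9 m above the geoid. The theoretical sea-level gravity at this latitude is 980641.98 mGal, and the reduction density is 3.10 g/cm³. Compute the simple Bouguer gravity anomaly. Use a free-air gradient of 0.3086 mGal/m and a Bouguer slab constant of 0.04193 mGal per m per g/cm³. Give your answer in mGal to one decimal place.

-86.3

Free-air correction = 0.3086 × 1150.9 = 355.17 mGal
Free-air anomaly = 980350.11 − 980641.98 + (355.17) = 63.30 mGal
Bouguer slab correction = 0.04193 × 3.10 × 1150.9 = 149.60 mGal
Simple Bouguer anomaly = 63.30 − (149.60) = -86.30 mGal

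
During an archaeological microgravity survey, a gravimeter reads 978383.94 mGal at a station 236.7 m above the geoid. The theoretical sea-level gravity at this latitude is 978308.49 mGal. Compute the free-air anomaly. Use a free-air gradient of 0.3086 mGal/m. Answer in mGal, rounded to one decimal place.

Free-air correction = 0.3086 × 236.7 = 73.05 mGal
Free-air anomaly = 978383.94 − 978308.49 + (73.05) = 148.50 mGal

148.5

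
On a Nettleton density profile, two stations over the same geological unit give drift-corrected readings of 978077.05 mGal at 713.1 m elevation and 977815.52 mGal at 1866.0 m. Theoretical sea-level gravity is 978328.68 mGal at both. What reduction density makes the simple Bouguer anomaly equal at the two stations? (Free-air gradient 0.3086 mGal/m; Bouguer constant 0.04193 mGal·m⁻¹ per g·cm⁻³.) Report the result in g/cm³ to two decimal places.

Δg_obs = 977815.52 − 978077.05 = -261.53 mGal over Δh = 1866.0 − 713.1 = 1152.9 m
Equal Bouguer anomalies ⇒ Δg_obs + (0.3086 − 0.04193ρ)·Δh = 0
0.3086 − 0.04193ρ = −Δg_obs/Δh = 0.22685
ρ = (0.3086 − 0.22685) / 0.04193 = 1.95 g/cm³

1.95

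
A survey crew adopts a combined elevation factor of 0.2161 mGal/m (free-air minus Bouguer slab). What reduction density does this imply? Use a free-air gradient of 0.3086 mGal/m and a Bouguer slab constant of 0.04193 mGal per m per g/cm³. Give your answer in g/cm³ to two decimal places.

0.2161 = 0.3086 − 0.04193 × ρ
ρ = (0.3086 − 0.2161) / 0.04193 = 2.21 g/cm³

2.21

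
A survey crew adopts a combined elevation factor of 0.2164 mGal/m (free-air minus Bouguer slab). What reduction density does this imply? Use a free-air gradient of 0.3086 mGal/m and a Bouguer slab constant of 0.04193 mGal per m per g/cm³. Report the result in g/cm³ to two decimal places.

2.20

0.2164 = 0.3086 − 0.04193 × ρ
ρ = (0.3086 − 0.2164) / 0.04193 = 2.20 g/cm³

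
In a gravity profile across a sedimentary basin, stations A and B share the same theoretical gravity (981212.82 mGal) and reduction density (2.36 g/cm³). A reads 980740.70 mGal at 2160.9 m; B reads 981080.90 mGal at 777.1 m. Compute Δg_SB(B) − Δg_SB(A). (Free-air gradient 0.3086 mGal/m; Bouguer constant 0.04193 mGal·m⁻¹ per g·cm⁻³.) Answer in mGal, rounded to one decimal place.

50.1

Δg_SB(A) = 980740.70 − 981212.82 + 0.3086×2160.9 − 0.04193×2.36×2160.9 = -19.10 mGal
Δg_SB(B) = 981080.90 − 981212.82 + 0.3086×777.1 − 0.04193×2.36×777.1 = 31.00 mGal
Difference = 31.00 − (-19.10) = 50.10 mGal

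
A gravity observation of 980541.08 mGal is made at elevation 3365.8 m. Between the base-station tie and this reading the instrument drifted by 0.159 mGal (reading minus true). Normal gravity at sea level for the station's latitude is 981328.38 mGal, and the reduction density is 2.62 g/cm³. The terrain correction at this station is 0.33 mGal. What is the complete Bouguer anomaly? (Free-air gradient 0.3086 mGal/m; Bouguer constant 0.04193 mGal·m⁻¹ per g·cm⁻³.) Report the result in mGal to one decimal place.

Drift-corrected reading = 980541.08 − (0.159) = 980540.921 mGal
Free-air correction = 0.3086 × 3365.8 = 1038.69 mGal
Free-air anomaly = 980540.921 − 981328.38 + (1038.69) = 251.231 mGal
Bouguer slab correction = 0.04193 × 2.62 × 3365.8 = 369.76 mGal
Simple Bouguer anomaly = 251.231 − (369.76) = -118.529 mGal
Complete Bouguer anomaly = -118.529 + 0.33 = -118.199 mGal

-118.2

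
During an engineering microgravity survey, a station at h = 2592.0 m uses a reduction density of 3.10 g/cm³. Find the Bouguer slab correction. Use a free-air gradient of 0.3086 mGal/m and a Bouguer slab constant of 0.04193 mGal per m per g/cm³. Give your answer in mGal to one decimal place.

336.9

Bouguer slab correction = 0.04193 × 3.10 × 2592.0 = 336.9 mGal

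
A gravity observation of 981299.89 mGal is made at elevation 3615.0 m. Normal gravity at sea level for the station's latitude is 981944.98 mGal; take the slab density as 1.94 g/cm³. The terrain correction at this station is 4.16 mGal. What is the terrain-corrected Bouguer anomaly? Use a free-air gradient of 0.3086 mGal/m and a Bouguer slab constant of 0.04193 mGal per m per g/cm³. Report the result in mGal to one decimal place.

Free-air correction = 0.3086 × 3615.0 = 1115.59 mGal
Free-air anomaly = 981299.89 − 981944.98 + (1115.59) = 470.50 mGal
Bouguer slab correction = 0.04193 × 1.94 × 3615.0 = 294.06 mGal
Simple Bouguer anomaly = 470.50 − (294.06) = 176.44 mGal
Complete Bouguer anomaly = 176.44 + 4.16 = 180.60 mGal

180.6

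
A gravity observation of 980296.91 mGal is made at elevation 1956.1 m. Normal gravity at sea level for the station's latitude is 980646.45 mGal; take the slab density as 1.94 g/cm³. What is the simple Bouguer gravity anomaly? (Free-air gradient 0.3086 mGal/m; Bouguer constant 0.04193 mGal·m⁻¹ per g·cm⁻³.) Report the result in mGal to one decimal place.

95.0

Free-air correction = 0.3086 × 1956.1 = 603.65 mGal
Free-air anomaly = 980296.91 − 980646.45 + (603.65) = 254.11 mGal
Bouguer slab correction = 0.04193 × 1.94 × 1956.1 = 159.12 mGal
Simple Bouguer anomaly = 254.11 − (159.12) = 94.99 mGal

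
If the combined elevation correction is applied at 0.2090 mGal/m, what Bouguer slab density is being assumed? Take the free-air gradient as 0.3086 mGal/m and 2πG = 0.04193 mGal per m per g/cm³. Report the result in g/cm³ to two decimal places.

0.2090 = 0.3086 − 0.04193 × ρ
ρ = (0.3086 − 0.2090) / 0.04193 = 2.38 g/cm³

2.38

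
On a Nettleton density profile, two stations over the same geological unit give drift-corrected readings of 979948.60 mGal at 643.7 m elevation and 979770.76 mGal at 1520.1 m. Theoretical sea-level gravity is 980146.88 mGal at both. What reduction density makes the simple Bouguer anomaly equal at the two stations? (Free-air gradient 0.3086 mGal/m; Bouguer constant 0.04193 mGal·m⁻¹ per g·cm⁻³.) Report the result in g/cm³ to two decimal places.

Δg_obs = 979770.76 − 979948.60 = -177.84 mGal over Δh = 1520.1 − 643.7 = 876.4 m
Equal Bouguer anomalies ⇒ Δg_obs + (0.3086 − 0.04193ρ)·Δh = 0
0.3086 − 0.04193ρ = −Δg_obs/Δh = 0.20292
ρ = (0.3086 − 0.20292) / 0.04193 = 2.52 g/cm³

2.52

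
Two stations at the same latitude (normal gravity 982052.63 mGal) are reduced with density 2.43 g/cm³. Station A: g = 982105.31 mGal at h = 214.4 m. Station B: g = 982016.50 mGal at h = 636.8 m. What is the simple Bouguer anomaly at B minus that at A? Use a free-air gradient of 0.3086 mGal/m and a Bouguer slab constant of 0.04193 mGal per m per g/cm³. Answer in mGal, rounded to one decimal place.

Δg_SB(A) = 982105.31 − 982052.63 + 0.3086×214.4 − 0.04193×2.43×214.4 = 97.00 mGal
Δg_SB(B) = 982016.50 − 982052.63 + 0.3086×636.8 − 0.04193×2.43×636.8 = 95.50 mGal
Difference = 95.50 − (97.00) = -1.50 mGal

-1.5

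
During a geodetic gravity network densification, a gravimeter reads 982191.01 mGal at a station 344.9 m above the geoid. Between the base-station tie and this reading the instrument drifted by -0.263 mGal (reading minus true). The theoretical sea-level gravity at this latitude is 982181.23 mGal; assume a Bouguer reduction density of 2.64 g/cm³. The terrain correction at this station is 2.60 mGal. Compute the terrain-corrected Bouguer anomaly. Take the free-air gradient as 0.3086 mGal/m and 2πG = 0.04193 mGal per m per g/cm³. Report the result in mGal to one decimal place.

Drift-corrected reading = 982191.01 − (-0.263) = 982191.273 mGal
Free-air correction = 0.3086 × 344.9 = 106.44 mGal
Free-air anomaly = 982191.273 − 982181.23 + (106.44) = 116.483 mGal
Bouguer slab correction = 0.04193 × 2.64 × 344.9 = 38.18 mGal
Simple Bouguer anomaly = 116.483 − (38.18) = 78.303 mGal
Complete Bouguer anomaly = 78.303 + 2.60 = 80.903 mGal

80.9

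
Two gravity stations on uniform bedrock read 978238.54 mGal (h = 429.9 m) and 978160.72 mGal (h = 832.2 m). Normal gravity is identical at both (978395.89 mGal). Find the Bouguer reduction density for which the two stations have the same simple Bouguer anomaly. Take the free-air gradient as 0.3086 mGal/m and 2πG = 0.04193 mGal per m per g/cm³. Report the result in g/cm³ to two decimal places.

2.75

Δg_obs = 978160.72 − 978238.54 = -77.82 mGal over Δh = 832.2 − 429.9 = 402.3 m
Equal Bouguer anomalies ⇒ Δg_obs + (0.3086 − 0.04193ρ)·Δh = 0
0.3086 − 0.04193ρ = −Δg_obs/Δh = 0.19344
ρ = (0.3086 − 0.19344) / 0.04193 = 2.75 g/cm³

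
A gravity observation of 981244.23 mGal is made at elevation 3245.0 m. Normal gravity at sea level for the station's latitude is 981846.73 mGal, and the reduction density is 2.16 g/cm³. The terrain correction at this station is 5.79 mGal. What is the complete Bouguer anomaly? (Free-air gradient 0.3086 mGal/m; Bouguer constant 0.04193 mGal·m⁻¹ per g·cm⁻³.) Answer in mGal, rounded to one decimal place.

Free-air correction = 0.3086 × 3245.0 = 1001.41 mGal
Free-air anomaly = 981244.23 − 981846.73 + (1001.41) = 398.91 mGal
Bouguer slab correction = 0.04193 × 2.16 × 3245.0 = 293.90 mGal
Simple Bouguer anomaly = 398.91 − (293.90) = 105.01 mGal
Complete Bouguer anomaly = 105.01 + 5.79 = 110.80 mGal

110.8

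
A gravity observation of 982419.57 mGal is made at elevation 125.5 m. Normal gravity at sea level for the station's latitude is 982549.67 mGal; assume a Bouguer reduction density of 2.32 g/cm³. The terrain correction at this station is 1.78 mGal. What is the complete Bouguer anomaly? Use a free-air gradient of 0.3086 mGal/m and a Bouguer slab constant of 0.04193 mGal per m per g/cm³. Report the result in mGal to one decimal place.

Free-air correction = 0.3086 × 125.5 = 38.73 mGal
Free-air anomaly = 982419.57 − 982549.67 + (38.73) = -91.37 mGal
Bouguer slab correction = 0.04193 × 2.32 × 125.5 = 12.21 mGal
Simple Bouguer anomaly = -91.37 − (12.21) = -103.58 mGal
Complete Bouguer anomaly = -103.58 + 1.78 = -101.80 mGal

-101.8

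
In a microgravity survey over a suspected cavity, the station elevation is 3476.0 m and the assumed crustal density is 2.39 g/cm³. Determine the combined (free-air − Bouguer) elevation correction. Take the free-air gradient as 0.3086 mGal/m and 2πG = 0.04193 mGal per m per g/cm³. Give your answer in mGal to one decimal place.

Combined gradient = 0.3086 − 0.04193 × 2.39 = 0.2083873 mGal/m
Combined elevation correction = 0.2083873 × 3476.0 = 724.4 mGal

724.4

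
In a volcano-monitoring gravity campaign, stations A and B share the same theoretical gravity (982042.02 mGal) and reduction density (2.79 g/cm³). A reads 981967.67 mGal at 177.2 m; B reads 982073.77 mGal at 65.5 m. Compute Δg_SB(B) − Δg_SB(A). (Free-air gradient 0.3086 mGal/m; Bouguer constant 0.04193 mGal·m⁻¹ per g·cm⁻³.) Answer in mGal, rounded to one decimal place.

84.7

Δg_SB(A) = 981967.67 − 982042.02 + 0.3086×177.2 − 0.04193×2.79×177.2 = -40.40 mGal
Δg_SB(B) = 982073.77 − 982042.02 + 0.3086×65.5 − 0.04193×2.79×65.5 = 44.30 mGal
Difference = 44.30 − (-40.40) = 84.70 mGal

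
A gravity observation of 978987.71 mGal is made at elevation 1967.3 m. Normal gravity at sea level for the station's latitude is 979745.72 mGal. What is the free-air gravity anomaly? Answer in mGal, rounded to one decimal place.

-150.9

Free-air correction = 0.3086 × 1967.3 = 607.11 mGal
Free-air anomaly = 978987.71 − 979745.72 + (607.11) = -150.90 mGal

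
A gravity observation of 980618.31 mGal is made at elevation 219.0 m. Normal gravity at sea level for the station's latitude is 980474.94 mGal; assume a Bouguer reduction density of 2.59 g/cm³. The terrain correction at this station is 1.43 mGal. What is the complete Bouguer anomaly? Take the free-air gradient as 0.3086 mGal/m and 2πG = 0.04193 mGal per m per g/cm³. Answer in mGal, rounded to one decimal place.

188.6

Free-air correction = 0.3086 × 219.0 = 67.58 mGal
Free-air anomaly = 980618.31 − 980474.94 + (67.58) = 210.95 mGal
Bouguer slab correction = 0.04193 × 2.59 × 219.0 = 23.78 mGal
Simple Bouguer anomaly = 210.95 − (23.78) = 187.17 mGal
Complete Bouguer anomaly = 187.17 + 1.43 = 188.60 mGal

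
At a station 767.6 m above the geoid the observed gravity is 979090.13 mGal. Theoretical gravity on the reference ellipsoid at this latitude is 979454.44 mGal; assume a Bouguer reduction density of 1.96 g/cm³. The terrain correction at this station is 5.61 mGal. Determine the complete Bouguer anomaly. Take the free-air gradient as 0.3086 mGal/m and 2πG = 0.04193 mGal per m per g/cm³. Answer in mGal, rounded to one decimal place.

-184.9

Free-air correction = 0.3086 × 767.6 = 236.88 mGal
Free-air anomaly = 979090.13 − 979454.44 + (236.88) = -127.43 mGal
Bouguer slab correction = 0.04193 × 1.96 × 767.6 = 63.08 mGal
Simple Bouguer anomaly = -127.43 − (63.08) = -190.51 mGal
Complete Bouguer anomaly = -190.51 + 5.61 = -184.90 mGal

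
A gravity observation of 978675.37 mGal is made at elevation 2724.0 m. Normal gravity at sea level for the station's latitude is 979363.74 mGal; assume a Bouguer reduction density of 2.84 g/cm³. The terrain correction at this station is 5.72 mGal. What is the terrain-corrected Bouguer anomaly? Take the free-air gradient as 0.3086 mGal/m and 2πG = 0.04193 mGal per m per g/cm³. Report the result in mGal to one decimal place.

Free-air correction = 0.3086 × 2724.0 = 840.63 mGal
Free-air anomaly = 978675.37 − 979363.74 + (840.63) = 152.26 mGal
Bouguer slab correction = 0.04193 × 2.84 × 2724.0 = 324.38 mGal
Simple Bouguer anomaly = 152.26 − (324.38) = -172.12 mGal
Complete Bouguer anomaly = -172.12 + 5.72 = -166.40 mGal

-166.4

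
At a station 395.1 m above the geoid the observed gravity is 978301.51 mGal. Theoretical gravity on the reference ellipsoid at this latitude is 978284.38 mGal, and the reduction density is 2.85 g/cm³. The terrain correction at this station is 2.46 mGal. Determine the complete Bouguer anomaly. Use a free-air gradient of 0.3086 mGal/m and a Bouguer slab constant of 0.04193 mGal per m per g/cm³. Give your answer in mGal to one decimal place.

Free-air correction = 0.3086 × 395.1 = 121.93 mGal
Free-air anomaly = 978301.51 − 978284.38 + (121.93) = 139.06 mGal
Bouguer slab correction = 0.04193 × 2.85 × 395.1 = 47.21 mGal
Simple Bouguer anomaly = 139.06 − (47.21) = 91.85 mGal
Complete Bouguer anomaly = 91.85 + 2.46 = 94.31 mGal

94.3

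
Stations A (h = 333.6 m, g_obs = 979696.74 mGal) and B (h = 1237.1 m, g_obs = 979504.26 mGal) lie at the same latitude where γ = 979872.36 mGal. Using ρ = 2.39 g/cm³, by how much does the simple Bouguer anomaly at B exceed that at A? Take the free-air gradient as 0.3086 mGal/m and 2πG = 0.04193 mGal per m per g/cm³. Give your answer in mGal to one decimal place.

-4.2

Δg_SB(A) = 979696.74 − 979872.36 + 0.3086×333.6 − 0.04193×2.39×333.6 = -106.10 mGal
Δg_SB(B) = 979504.26 − 979872.36 + 0.3086×1237.1 − 0.04193×2.39×1237.1 = -110.30 mGal
Difference = -110.30 − (-106.10) = -4.20 mGal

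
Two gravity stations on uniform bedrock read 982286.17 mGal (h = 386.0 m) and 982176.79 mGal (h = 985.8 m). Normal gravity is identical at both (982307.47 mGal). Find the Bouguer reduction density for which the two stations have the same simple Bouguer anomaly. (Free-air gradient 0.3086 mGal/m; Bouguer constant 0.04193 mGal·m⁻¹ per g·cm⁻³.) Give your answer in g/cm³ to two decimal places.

3.01

Δg_obs = 982176.79 − 982286.17 = -109.38 mGal over Δh = 985.8 − 386.0 = 599.8 m
Equal Bouguer anomalies ⇒ Δg_obs + (0.3086 − 0.04193ρ)·Δh = 0
0.3086 − 0.04193ρ = −Δg_obs/Δh = 0.18236
ρ = (0.3086 − 0.18236) / 0.04193 = 3.01 g/cm³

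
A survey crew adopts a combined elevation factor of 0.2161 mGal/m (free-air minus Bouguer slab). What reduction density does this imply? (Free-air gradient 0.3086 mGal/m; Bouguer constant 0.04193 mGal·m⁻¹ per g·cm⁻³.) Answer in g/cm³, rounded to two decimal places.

2.21

0.2161 = 0.3086 − 0.04193 × ρ
ρ = (0.3086 − 0.2161) / 0.04193 = 2.21 g/cm³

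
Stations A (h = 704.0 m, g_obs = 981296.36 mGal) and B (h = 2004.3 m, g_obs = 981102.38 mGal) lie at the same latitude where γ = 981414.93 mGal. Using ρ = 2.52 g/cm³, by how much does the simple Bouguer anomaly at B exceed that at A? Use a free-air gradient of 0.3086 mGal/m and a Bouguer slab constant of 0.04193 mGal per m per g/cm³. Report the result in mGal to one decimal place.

69.9

Δg_SB(A) = 981296.36 − 981414.93 + 0.3086×704.0 − 0.04193×2.52×704.0 = 24.30 mGal
Δg_SB(B) = 981102.38 − 981414.93 + 0.3086×2004.3 − 0.04193×2.52×2004.3 = 94.20 mGal
Difference = 94.20 − (24.30) = 69.90 mGal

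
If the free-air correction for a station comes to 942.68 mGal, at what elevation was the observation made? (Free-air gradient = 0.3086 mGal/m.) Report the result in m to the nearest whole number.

h = 942.68 / 0.3086 = 3054.70 m

3055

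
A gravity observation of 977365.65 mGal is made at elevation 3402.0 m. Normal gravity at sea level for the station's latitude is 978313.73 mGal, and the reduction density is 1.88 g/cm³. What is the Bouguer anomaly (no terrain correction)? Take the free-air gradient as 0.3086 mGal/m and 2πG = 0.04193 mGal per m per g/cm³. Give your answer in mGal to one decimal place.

-166.4

Free-air correction = 0.3086 × 3402.0 = 1049.86 mGal
Free-air anomaly = 977365.65 − 978313.73 + (1049.86) = 101.78 mGal
Bouguer slab correction = 0.04193 × 1.88 × 3402.0 = 268.17 mGal
Simple Bouguer anomaly = 101.78 − (268.17) = -166.39 mGal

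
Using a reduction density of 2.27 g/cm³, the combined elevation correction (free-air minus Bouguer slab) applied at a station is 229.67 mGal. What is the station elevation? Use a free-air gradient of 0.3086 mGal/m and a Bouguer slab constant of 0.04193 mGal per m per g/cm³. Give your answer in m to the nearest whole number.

Combined gradient = 0.3086 − 0.04193 × 2.27 = 0.2134189 mGal/m
h = 229.67 / 0.2134189 = 1076.15 m

1076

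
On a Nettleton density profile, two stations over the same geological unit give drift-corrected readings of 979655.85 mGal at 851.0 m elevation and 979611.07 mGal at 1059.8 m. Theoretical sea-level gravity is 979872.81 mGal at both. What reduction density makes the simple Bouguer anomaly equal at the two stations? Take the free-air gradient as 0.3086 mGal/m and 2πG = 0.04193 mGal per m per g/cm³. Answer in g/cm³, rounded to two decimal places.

2.25

Δg_obs = 979611.07 − 979655.85 = -44.78 mGal over Δh = 1059.8 − 851.0 = 208.8 m
Equal Bouguer anomalies ⇒ Δg_obs + (0.3086 − 0.04193ρ)·Δh = 0
0.3086 − 0.04193ρ = −Δg_obs/Δh = 0.21446
ρ = (0.3086 − 0.21446) / 0.04193 = 2.25 g/cm³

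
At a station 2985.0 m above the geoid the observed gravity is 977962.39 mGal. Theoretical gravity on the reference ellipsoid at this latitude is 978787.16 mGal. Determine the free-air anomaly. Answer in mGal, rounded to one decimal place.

Free-air correction = 0.3086 × 2985.0 = 921.17 mGal
Free-air anomaly = 977962.39 − 978787.16 + (921.17) = 96.40 mGal

96.4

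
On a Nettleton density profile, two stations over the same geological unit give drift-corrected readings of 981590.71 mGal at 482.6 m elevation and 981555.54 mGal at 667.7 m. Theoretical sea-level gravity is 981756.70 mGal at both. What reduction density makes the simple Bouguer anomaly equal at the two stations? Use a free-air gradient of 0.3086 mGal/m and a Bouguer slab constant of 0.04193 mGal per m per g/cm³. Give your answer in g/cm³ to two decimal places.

Δg_obs = 981555.54 − 981590.71 = -35.17 mGal over Δh = 667.7 − 482.6 = 185.1 m
Equal Bouguer anomalies ⇒ Δg_obs + (0.3086 − 0.04193ρ)·Δh = 0
0.3086 − 0.04193ρ = −Δg_obs/Δh = 0.19001
ρ = (0.3086 − 0.19001) / 0.04193 = 2.83 g/cm³

2.83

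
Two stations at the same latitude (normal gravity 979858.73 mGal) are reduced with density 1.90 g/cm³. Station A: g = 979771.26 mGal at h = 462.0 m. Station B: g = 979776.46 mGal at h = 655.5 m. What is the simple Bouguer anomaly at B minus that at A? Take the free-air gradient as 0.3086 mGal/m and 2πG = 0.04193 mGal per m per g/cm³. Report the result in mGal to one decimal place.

49.5

Δg_SB(A) = 979771.26 − 979858.73 + 0.3086×462.0 − 0.04193×1.90×462.0 = 18.30 mGal
Δg_SB(B) = 979776.46 − 979858.73 + 0.3086×655.5 − 0.04193×1.90×655.5 = 67.80 mGal
Difference = 67.80 − (18.30) = 49.50 mGal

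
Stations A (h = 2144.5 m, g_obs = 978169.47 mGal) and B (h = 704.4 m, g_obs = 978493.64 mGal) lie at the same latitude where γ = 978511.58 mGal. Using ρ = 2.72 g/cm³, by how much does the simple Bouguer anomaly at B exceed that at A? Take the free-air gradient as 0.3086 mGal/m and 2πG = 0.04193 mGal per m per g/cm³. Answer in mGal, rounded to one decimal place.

Δg_SB(A) = 978169.47 − 978511.58 + 0.3086×2144.5 − 0.04193×2.72×2144.5 = 75.10 mGal
Δg_SB(B) = 978493.64 − 978511.58 + 0.3086×704.4 − 0.04193×2.72×704.4 = 119.10 mGal
Difference = 119.10 − (75.10) = 44.00 mGal

44.0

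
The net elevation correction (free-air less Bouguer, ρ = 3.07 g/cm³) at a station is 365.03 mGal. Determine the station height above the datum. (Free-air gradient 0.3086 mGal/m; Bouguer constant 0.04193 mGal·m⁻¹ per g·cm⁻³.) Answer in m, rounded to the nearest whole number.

Combined gradient = 0.3086 − 0.04193 × 3.07 = 0.1798749 mGal/m
h = 365.03 / 0.1798749 = 2029.35 m

2029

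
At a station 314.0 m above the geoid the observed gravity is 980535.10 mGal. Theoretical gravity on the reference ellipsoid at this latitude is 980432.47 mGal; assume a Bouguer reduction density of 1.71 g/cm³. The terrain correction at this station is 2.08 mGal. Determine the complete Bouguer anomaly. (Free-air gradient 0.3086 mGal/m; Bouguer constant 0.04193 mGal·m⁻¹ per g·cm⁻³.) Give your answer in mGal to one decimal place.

179.1

Free-air correction = 0.3086 × 314.0 = 96.90 mGal
Free-air anomaly = 980535.10 − 980432.47 + (96.90) = 199.53 mGal
Bouguer slab correction = 0.04193 × 1.71 × 314.0 = 22.51 mGal
Simple Bouguer anomaly = 199.53 − (22.51) = 177.02 mGal
Complete Bouguer anomaly = 177.02 + 2.08 = 179.10 mGal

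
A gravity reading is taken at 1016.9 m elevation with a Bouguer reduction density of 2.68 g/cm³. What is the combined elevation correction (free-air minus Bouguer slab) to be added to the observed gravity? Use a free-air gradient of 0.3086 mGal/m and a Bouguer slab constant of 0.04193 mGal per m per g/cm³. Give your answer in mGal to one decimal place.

Combined gradient = 0.3086 − 0.04193 × 2.68 = 0.1962276 mGal/m
Combined elevation correction = 0.1962276 × 1016.9 = 199.5 mGal

199.5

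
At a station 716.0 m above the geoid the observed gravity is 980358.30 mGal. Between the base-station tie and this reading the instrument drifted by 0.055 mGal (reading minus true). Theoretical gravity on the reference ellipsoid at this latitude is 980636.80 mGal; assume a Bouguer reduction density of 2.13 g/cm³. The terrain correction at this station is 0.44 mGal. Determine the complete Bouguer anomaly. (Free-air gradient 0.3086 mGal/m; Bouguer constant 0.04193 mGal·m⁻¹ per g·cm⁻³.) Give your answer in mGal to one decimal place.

-121.1

Drift-corrected reading = 980358.30 − (0.055) = 980358.245 mGal
Free-air correction = 0.3086 × 716.0 = 220.96 mGal
Free-air anomaly = 980358.245 − 980636.80 + (220.96) = -57.595 mGal
Bouguer slab correction = 0.04193 × 2.13 × 716.0 = 63.95 mGal
Simple Bouguer anomaly = -57.595 − (63.95) = -121.545 mGal
Complete Bouguer anomaly = -121.545 + 0.44 = -121.105 mGal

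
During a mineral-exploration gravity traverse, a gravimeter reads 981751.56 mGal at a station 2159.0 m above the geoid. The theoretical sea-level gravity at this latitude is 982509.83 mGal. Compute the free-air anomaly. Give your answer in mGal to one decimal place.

-92.0

Free-air correction = 0.3086 × 2159.0 = 666.27 mGal
Free-air anomaly = 981751.56 − 982509.83 + (666.27) = -92.00 mGal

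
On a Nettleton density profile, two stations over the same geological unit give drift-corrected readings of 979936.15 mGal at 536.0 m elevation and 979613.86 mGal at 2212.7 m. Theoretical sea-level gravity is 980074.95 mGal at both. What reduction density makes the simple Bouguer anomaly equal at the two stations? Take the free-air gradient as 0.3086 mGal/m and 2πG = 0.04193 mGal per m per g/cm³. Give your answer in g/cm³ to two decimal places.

2.78

Δg_obs = 979613.86 − 979936.15 = -322.29 mGal over Δh = 2212.7 − 536.0 = 1676.7 m
Equal Bouguer anomalies ⇒ Δg_obs + (0.3086 − 0.04193ρ)·Δh = 0
0.3086 − 0.04193ρ = −Δg_obs/Δh = 0.19222
ρ = (0.3086 − 0.19222) / 0.04193 = 2.78 g/cm³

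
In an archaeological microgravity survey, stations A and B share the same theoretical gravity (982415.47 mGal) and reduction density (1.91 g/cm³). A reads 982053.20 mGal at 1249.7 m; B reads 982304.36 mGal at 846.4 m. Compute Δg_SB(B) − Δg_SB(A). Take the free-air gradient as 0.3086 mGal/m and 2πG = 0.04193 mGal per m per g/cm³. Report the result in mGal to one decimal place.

159.0

Δg_SB(A) = 982053.20 − 982415.47 + 0.3086×1249.7 − 0.04193×1.91×1249.7 = -76.70 mGal
Δg_SB(B) = 982304.36 − 982415.47 + 0.3086×846.4 − 0.04193×1.91×846.4 = 82.30 mGal
Difference = 82.30 − (-76.70) = 159.00 mGal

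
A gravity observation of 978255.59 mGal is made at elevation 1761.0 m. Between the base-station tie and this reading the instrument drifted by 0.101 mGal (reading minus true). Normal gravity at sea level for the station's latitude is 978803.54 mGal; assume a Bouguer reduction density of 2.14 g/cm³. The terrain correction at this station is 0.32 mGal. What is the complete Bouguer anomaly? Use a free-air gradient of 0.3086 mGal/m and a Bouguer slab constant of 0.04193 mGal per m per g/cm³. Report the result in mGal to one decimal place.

Drift-corrected reading = 978255.59 − (0.101) = 978255.489 mGal
Free-air correction = 0.3086 × 1761.0 = 543.44 mGal
Free-air anomaly = 978255.489 − 978803.54 + (543.44) = -4.611 mGal
Bouguer slab correction = 0.04193 × 2.14 × 1761.0 = 158.01 mGal
Simple Bouguer anomaly = -4.611 − (158.01) = -162.621 mGal
Complete Bouguer anomaly = -162.621 + 0.32 = -162.301 mGal

-162.3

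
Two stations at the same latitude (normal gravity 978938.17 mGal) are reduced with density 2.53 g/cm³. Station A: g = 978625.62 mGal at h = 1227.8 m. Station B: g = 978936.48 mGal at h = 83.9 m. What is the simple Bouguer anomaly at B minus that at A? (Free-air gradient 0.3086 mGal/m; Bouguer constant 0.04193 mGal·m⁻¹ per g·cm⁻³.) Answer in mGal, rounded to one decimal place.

Δg_SB(A) = 978625.62 − 978938.17 + 0.3086×1227.8 − 0.04193×2.53×1227.8 = -63.90 mGal
Δg_SB(B) = 978936.48 − 978938.17 + 0.3086×83.9 − 0.04193×2.53×83.9 = 15.30 mGal
Difference = 15.30 − (-63.90) = 79.20 mGal

79.2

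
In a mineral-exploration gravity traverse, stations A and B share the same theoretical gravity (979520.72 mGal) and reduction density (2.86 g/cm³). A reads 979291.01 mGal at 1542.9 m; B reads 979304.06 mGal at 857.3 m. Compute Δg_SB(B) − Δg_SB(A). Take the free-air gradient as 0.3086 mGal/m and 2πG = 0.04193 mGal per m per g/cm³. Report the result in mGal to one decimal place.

Δg_SB(A) = 979291.01 − 979520.72 + 0.3086×1542.9 − 0.04193×2.86×1542.9 = 61.40 mGal
Δg_SB(B) = 979304.06 − 979520.72 + 0.3086×857.3 − 0.04193×2.86×857.3 = -54.90 mGal
Difference = -54.90 − (61.40) = -116.30 mGal

-116.3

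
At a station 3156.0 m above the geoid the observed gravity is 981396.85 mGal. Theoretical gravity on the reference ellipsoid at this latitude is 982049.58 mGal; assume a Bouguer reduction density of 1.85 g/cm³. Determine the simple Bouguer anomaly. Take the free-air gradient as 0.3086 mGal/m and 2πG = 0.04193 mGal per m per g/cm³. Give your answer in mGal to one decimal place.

Free-air correction = 0.3086 × 3156.0 = 973.94 mGal
Free-air anomaly = 981396.85 − 982049.58 + (973.94) = 321.21 mGal
Bouguer slab correction = 0.04193 × 1.85 × 3156.0 = 244.81 mGal
Simple Bouguer anomaly = 321.21 − (244.81) = 76.40 mGal

76.4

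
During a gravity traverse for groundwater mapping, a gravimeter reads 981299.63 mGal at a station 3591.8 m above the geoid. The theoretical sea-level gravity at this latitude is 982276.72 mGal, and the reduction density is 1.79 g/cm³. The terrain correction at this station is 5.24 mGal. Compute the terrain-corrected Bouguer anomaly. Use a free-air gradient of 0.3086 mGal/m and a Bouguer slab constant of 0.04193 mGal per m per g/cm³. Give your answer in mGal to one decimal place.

Free-air correction = 0.3086 × 3591.8 = 1108.43 mGal
Free-air anomaly = 981299.63 − 982276.72 + (1108.43) = 131.34 mGal
Bouguer slab correction = 0.04193 × 1.79 × 3591.8 = 269.58 mGal
Simple Bouguer anomaly = 131.34 − (269.58) = -138.24 mGal
Complete Bouguer anomaly = -138.24 + 5.24 = -133.00 mGal

-133.0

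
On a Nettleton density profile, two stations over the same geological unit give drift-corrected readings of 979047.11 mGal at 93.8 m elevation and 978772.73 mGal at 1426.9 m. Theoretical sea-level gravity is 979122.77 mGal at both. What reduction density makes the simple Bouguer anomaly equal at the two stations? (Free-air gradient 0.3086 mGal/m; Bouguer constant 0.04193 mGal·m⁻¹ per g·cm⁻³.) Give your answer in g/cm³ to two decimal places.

Δg_obs = 978772.73 − 979047.11 = -274.38 mGal over Δh = 1426.9 − 93.8 = 1333.1 m
Equal Bouguer anomalies ⇒ Δg_obs + (0.3086 − 0.04193ρ)·Δh = 0
0.3086 − 0.04193ρ = −Δg_obs/Δh = 0.20582
ρ = (0.3086 − 0.20582) / 0.04193 = 2.45 g/cm³

2.45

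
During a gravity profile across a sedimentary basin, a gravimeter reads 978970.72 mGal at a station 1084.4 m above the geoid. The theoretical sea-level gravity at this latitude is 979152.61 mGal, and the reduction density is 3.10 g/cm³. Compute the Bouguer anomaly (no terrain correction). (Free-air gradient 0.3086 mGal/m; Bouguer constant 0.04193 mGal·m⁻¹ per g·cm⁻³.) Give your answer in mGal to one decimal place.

11.8

Free-air correction = 0.3086 × 1084.4 = 334.65 mGal
Free-air anomaly = 978970.72 − 979152.61 + (334.65) = 152.76 mGal
Bouguer slab correction = 0.04193 × 3.10 × 1084.4 = 140.95 mGal
Simple Bouguer anomaly = 152.76 − (140.95) = 11.81 mGal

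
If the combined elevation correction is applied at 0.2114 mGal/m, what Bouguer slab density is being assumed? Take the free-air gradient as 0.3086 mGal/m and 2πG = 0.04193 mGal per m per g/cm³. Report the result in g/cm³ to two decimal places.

0.2114 = 0.3086 − 0.04193 × ρ
ρ = (0.3086 − 0.2114) / 0.04193 = 2.32 g/cm³

2.32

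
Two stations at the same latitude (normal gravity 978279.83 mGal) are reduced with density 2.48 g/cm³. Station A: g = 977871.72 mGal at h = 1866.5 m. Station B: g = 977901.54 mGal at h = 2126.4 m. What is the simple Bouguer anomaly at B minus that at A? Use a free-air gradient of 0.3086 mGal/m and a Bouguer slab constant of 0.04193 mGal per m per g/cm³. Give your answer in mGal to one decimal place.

Δg_SB(A) = 977871.72 − 978279.83 + 0.3086×1866.5 − 0.04193×2.48×1866.5 = -26.20 mGal
Δg_SB(B) = 977901.54 − 978279.83 + 0.3086×2126.4 − 0.04193×2.48×2126.4 = 56.80 mGal
Difference = 56.80 − (-26.20) = 83.00 mGal

83.0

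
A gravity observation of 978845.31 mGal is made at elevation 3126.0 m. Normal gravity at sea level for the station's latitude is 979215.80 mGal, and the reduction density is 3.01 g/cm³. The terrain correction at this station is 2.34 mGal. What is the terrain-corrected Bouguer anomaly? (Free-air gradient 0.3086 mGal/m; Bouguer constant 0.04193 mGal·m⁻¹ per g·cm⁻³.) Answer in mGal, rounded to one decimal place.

Free-air correction = 0.3086 × 3126.0 = 964.68 mGal
Free-air anomaly = 978845.31 − 979215.80 + (964.68) = 594.19 mGal
Bouguer slab correction = 0.04193 × 3.01 × 3126.0 = 394.53 mGal
Simple Bouguer anomaly = 594.19 − (394.53) = 199.66 mGal
Complete Bouguer anomaly = 199.66 + 2.34 = 202.00 mGal

202.0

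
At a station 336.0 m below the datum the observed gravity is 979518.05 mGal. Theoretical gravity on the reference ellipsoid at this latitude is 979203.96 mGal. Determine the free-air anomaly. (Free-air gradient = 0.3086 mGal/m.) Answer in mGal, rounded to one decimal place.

Free-air correction = 0.3086 × -336.0 = -103.69 mGal
Free-air anomaly = 979518.05 − 979203.96 + (-103.69) = 210.40 mGal

210.4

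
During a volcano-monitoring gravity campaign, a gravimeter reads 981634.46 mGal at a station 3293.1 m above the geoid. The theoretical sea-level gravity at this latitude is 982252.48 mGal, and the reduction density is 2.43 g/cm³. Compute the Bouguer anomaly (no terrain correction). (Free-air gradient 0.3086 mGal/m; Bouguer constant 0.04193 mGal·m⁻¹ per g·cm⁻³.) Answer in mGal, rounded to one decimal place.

62.7

Free-air correction = 0.3086 × 3293.1 = 1016.25 mGal
Free-air anomaly = 981634.46 − 982252.48 + (1016.25) = 398.23 mGal
Bouguer slab correction = 0.04193 × 2.43 × 3293.1 = 335.53 mGal
Simple Bouguer anomaly = 398.23 − (335.53) = 62.70 mGal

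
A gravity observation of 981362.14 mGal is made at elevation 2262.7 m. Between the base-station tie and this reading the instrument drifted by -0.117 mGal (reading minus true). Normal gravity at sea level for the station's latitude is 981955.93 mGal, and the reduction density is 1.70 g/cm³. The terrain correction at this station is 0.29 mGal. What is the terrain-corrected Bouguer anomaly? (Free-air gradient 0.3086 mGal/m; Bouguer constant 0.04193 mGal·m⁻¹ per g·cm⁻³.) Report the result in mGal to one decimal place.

-56.4

Drift-corrected reading = 981362.14 − (-0.117) = 981362.257 mGal
Free-air correction = 0.3086 × 2262.7 = 698.27 mGal
Free-air anomaly = 981362.257 − 981955.93 + (698.27) = 104.597 mGal
Bouguer slab correction = 0.04193 × 1.70 × 2262.7 = 161.29 mGal
Simple Bouguer anomaly = 104.597 − (161.29) = -56.693 mGal
Complete Bouguer anomaly = -56.693 + 0.29 = -56.403 mGal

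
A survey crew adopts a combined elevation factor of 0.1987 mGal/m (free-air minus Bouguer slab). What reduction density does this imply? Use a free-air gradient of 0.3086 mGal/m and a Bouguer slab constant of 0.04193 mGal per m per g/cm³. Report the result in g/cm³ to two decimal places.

0.1987 = 0.3086 − 0.04193 × ρ
ρ = (0.3086 − 0.1987) / 0.04193 = 2.62 g/cm³

2.62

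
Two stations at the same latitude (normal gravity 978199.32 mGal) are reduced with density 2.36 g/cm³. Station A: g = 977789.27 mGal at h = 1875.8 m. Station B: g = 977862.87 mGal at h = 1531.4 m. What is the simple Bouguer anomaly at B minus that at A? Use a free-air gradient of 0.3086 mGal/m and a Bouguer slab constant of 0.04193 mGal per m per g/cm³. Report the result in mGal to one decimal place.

Δg_SB(A) = 977789.27 − 978199.32 + 0.3086×1875.8 − 0.04193×2.36×1875.8 = -16.80 mGal
Δg_SB(B) = 977862.87 − 978199.32 + 0.3086×1531.4 − 0.04193×2.36×1531.4 = -15.40 mGal
Difference = -15.40 − (-16.80) = 1.40 mGal

1.4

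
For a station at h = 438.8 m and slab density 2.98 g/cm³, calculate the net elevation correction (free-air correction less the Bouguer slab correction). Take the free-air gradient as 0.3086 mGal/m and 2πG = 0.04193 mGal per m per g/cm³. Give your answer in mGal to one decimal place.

Combined gradient = 0.3086 − 0.04193 × 2.98 = 0.1836486 mGal/m
Combined elevation correction = 0.1836486 × 438.8 = 80.6 mGal

80.6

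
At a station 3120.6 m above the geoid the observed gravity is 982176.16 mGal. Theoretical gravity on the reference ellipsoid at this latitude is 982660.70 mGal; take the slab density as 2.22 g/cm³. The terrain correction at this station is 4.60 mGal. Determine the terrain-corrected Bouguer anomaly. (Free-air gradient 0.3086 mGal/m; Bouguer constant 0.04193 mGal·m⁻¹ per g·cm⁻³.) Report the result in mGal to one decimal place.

192.6

Free-air correction = 0.3086 × 3120.6 = 963.02 mGal
Free-air anomaly = 982176.16 − 982660.70 + (963.02) = 478.48 mGal
Bouguer slab correction = 0.04193 × 2.22 × 3120.6 = 290.48 mGal
Simple Bouguer anomaly = 478.48 − (290.48) = 188.00 mGal
Complete Bouguer anomaly = 188.00 + 4.60 = 192.60 mGal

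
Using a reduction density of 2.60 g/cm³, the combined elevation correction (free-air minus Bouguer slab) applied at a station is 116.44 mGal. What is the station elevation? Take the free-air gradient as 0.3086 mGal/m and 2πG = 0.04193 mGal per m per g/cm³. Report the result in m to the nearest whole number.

Combined gradient = 0.3086 − 0.04193 × 2.60 = 0.1995820 mGal/m
h = 116.44 / 0.1995820 = 583.42 m

583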